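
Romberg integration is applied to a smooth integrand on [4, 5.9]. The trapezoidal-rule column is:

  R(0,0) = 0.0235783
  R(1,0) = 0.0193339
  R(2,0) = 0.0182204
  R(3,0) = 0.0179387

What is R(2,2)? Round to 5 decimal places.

0.01784

R(1,1) = 0.0193339 + (0.0193339 − 0.0235783)/3 = 0.0179191
R(2,1) = 0.0182204 + (0.0182204 − 0.0193339)/3 = 0.0178492
R(2,2) = 0.0178492 + (0.0178492 − 0.0179191)/15 = 0.0178445
(Column j=1 coincides with Simpson's rule on the same nodes.)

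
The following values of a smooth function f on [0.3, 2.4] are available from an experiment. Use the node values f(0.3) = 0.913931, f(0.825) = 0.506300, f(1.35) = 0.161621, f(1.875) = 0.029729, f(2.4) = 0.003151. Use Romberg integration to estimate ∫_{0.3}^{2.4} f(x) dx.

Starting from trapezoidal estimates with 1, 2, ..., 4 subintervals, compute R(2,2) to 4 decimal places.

R(0,0) (trapezoid, 1 panel, h=2.1000): 0.962936
R(1,0) (trapezoid, 2 panels, h=1.0500): 0.651170
R(2,0) (trapezoid, 4 panels, h=0.5250): 0.607000
R(1,1) = 0.651170 + (0.651170 − 0.962936)/3 = 0.547248
R(2,1) = 0.607000 + (0.607000 − 0.651170)/3 = 0.592277
R(2,2) = 0.592277 + (0.592277 − 0.547248)/15 = 0.595279

0.5953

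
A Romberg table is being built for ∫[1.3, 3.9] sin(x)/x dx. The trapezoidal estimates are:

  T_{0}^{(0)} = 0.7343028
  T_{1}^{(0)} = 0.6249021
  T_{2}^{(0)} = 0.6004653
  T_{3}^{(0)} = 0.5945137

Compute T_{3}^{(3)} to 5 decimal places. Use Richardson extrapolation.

0.59254

Richardson extrapolation on the trapezoidal column (denominator 4−1=3):
T_{1}^{(1)} = (4·0.6249021 − 0.7343028) / 3 = 0.5884352
T_{2}^{(1)} = 0.6004653 + (0.6004653 − 0.6249021)/3 = 0.5923197
T_{3}^{(1)} = (4·0.5945137 − 0.6004653) / 3 = 0.5925298
T_{2}^{(2)} = 0.5923197 + (0.5923197 − 0.5884352)/15 = 0.5925787
T_{3}^{(2)} = (16·0.5925298 − 0.5923197) / 15 = 0.5925438
T_{3}^{(3)} = 0.5925438 + (0.5925438 − 0.5925787)/63 = 0.5925432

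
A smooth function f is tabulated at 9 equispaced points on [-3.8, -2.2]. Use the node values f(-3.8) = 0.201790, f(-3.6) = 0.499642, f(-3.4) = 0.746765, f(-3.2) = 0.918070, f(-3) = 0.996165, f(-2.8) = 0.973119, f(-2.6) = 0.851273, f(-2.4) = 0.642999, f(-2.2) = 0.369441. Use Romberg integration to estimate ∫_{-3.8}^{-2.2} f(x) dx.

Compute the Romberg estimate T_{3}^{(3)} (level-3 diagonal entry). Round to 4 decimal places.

T_{0}^{(0)} (trapezoid, 1 panel, h=1.6000): 0.456985
T_{1}^{(0)} (trapezoid, 2 panels, h=0.8000): 1.025424
T_{2}^{(0)} (trapezoid, 4 panels, h=0.4000): 1.151927
T_{3}^{(0)} (trapezoid, 8 panels, h=0.2000): 1.182730
T_{1}^{(1)} = 1.025424 + (1.025424 − 0.456985)/3 = 1.214904
T_{2}^{(1)} = 1.151927 + (1.151927 − 1.025424)/3 = 1.194095
T_{3}^{(1)} = 1.182730 + (1.182730 − 1.151927)/3 = 1.192998
T_{2}^{(2)} = 1.194095 + (1.194095 − 1.214904)/15 = 1.192708
T_{3}^{(2)} = 1.192998 + (1.192998 − 1.194095)/15 = 1.192925
T_{3}^{(3)} = 1.192925 + (1.192925 − 1.192708)/63 = 1.192928

1.1929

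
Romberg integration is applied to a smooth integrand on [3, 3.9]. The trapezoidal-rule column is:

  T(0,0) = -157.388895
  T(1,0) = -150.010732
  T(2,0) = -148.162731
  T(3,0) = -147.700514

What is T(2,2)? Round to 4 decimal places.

Richardson extrapolation on the trapezoidal column (denominator 4−1=3):
T(1,1) = -150.010732 + (-150.010732 − (-157.388895))/3 = -147.551344
T(2,1) = (4·(-148.162731) − (-150.010732)) / 3 = -147.546731
T(2,2) = (16·(-147.546731) − (-147.551344)) / 15 = -147.546423

-147.5464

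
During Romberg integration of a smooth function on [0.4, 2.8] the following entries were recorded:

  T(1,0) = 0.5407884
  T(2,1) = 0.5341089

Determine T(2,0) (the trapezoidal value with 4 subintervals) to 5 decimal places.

From T(2,1) = (4·T(2,0) − T(1,0))/3, solve for T(2,0):
4·T(2,0) = 3·0.5341089 + 0.5407884 = 2.1431151
T(2,0) = 0.5357788

0.53578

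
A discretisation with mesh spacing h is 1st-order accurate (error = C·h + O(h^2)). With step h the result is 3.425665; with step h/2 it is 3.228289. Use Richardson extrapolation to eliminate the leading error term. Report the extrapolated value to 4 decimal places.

3.0309

The leading error scales as h; refining by a factor of 2 reduces it by 2^1 = 2.
Extrapolated value = (2·A(h/2) − A(h)) / (2 − 1)
= (2·3.228289 − 3.425665) / 1
= 3.030913 / 1 = 3.030913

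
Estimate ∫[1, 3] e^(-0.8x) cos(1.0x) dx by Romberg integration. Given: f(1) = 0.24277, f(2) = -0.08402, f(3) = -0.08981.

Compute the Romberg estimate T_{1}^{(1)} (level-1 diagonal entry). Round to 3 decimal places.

-0.061

T_{0}^{(0)} (trapezoid, 1 panel, h=2.0000): 0.15296
T_{1}^{(0)} (trapezoid, 2 panels, h=1.0000): -0.00754
T_{1}^{(1)} = -0.00754 + (-0.00754 − 0.15296)/3 = -0.06104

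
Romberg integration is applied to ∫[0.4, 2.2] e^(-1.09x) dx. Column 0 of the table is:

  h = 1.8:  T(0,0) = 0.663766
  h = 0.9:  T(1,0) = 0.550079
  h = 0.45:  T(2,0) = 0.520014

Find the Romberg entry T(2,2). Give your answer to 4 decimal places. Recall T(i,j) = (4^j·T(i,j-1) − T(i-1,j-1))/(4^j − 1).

0.5098

T(1,1) = (4·0.550079 − 0.663766) / 3 = 0.512183
T(2,1) = (4·0.520014 − 0.550079) / 3 = 0.509992
T(2,2) = (16·0.509992 − 0.512183) / 15 = 0.509846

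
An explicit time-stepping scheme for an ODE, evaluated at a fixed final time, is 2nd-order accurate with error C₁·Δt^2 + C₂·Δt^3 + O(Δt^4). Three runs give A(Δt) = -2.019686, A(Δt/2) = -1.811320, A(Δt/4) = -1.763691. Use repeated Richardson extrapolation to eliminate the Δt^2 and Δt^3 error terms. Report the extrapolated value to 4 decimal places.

First eliminate the Δt^2 term (factor 2^2 = 4):
  B₁ = (4·(-1.811320) − (-2.019686))/3 = -1.741865
  B₂ = (4·(-1.763691) − (-1.811320))/3 = -1.747815
Then eliminate the Δt^3 term (factor 2^3 = 8):
  (8·(-1.747815) − (-1.741865))/7 = -1.748665

-1.7487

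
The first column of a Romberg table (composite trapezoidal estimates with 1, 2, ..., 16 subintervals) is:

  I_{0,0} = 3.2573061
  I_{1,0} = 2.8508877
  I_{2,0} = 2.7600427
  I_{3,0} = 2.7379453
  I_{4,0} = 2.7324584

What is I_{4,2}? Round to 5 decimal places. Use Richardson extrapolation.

I_{3,1} = 2.7379453 + (2.7379453 − 2.7600427)/3 = 2.7305795
I_{4,1} = 2.7324584 + (2.7324584 − 2.7379453)/3 = 2.7306294
I_{4,2} = 2.7306294 + (2.7306294 − 2.7305795)/15 = 2.7306327
(Column j=1 coincides with Simpson's rule on the same nodes.)

2.73063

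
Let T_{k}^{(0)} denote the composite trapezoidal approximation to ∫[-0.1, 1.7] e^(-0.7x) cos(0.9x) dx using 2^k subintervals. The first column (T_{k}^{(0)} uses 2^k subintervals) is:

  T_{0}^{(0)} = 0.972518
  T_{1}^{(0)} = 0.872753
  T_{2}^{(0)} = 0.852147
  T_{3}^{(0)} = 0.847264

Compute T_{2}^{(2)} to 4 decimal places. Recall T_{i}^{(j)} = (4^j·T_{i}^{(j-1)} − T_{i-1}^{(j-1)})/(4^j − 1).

T_{1}^{(1)} = (4·0.872753 − 0.972518) / 3 = 0.839498
T_{2}^{(1)} = 0.852147 + (0.852147 − 0.872753)/3 = 0.845278
T_{2}^{(2)} = 0.845278 + (0.845278 − 0.839498)/15 = 0.845663

0.8457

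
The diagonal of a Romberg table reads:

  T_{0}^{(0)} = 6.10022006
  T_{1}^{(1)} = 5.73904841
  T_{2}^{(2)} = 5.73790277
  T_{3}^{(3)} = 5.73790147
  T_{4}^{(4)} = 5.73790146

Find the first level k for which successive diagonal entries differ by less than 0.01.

|T_{1}^{(1)} − T_{0}^{(0)}| = 0.36117165 ≥ 0.01
|T_{2}^{(2)} − T_{1}^{(1)}| = 0.00114564 < 0.01

k = 2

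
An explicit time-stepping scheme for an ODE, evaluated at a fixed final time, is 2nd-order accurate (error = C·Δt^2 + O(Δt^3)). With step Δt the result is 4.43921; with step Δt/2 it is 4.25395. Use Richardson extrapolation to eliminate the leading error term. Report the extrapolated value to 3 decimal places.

Extrapolated value = (4·A(Δt/2) − A(Δt)) / (4 − 1)
= (4·4.25395 − 4.43921) / 3
= 12.57659 / 3 = 4.19220

4.192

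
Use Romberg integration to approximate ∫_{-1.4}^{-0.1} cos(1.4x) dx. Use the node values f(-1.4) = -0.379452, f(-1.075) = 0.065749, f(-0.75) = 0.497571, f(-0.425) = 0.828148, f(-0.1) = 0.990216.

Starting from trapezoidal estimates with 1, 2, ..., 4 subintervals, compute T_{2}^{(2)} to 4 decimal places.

0.5612

T_{0}^{(0)} (trapezoid, 1 panel, h=1.3000): 0.396997
T_{1}^{(0)} (trapezoid, 2 panels, h=0.6500): 0.521919
T_{2}^{(0)} (trapezoid, 4 panels, h=0.3250): 0.551476
T_{1}^{(1)} = 0.521919 + (0.521919 − 0.396997)/3 = 0.563560
T_{2}^{(1)} = 0.551476 + (0.551476 − 0.521919)/3 = 0.561328
T_{2}^{(2)} = 0.561328 + (0.561328 − 0.563560)/15 = 0.561179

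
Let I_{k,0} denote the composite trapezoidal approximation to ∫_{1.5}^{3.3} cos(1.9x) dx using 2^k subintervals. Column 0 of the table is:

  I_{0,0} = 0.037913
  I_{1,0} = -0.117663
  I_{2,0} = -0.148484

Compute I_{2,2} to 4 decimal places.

-0.1580

Richardson extrapolation on the trapezoidal column (denominator 4−1=3):
I_{1,1} = (4·(-0.117663) − 0.037913) / 3 = -0.169522
I_{2,1} = (4·(-0.148484) − (-0.117663)) / 3 = -0.158758
I_{2,2} = (16·(-0.158758) − (-0.169522)) / 15 = -0.158040
(Column j=1 coincides with Simpson's rule on the same nodes.)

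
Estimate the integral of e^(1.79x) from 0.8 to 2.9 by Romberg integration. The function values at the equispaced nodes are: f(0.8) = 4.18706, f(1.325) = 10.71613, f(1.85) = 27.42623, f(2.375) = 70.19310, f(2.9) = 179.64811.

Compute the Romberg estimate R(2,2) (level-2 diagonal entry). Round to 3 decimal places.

98.118

R(0,0) (trapezoid, 1 panel, h=2.1000): 193.02693
R(1,0) (trapezoid, 2 panels, h=1.0500): 125.31101
R(2,0) (trapezoid, 4 panels, h=0.5250): 105.13285
R(1,1) = 125.31101 + (125.31101 − 193.02693)/3 = 102.73904
R(2,1) = 105.13285 + (105.13285 − 125.31101)/3 = 98.40680
R(2,2) = 98.40680 + (98.40680 − 102.73904)/15 = 98.11798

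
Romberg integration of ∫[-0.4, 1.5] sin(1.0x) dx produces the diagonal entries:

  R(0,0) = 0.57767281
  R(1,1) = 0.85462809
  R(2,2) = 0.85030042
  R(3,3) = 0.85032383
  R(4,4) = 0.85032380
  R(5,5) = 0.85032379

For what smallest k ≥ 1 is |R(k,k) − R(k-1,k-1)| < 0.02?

|R(1,1) − R(0,0)| = 0.27695528 ≥ 0.02
|R(2,2) − R(1,1)| = 0.00432767 < 0.02

k = 2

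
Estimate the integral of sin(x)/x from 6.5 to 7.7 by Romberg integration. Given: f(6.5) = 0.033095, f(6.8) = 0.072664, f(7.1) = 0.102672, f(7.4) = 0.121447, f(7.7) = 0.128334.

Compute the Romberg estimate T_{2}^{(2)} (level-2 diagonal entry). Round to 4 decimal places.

0.1143

T_{0}^{(0)} (trapezoid, 1 panel, h=1.2000): 0.096857
T_{1}^{(0)} (trapezoid, 2 panels, h=0.6000): 0.110032
T_{2}^{(0)} (trapezoid, 4 panels, h=0.3000): 0.113249
T_{1}^{(1)} = 0.110032 + (0.110032 − 0.096857)/3 = 0.114424
T_{2}^{(1)} = 0.113249 + (0.113249 − 0.110032)/3 = 0.114321
T_{2}^{(2)} = 0.114321 + (0.114321 − 0.114424)/15 = 0.114314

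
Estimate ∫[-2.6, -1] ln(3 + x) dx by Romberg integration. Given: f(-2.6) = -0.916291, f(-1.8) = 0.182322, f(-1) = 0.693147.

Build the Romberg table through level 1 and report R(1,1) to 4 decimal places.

R(0,0) (trapezoid, 1 panel, h=1.6000): -0.178515
R(1,0) (trapezoid, 2 panels, h=0.8000): 0.056600
R(1,1) = 0.056600 + (0.056600 − (-0.178515))/3 = 0.134972

0.1350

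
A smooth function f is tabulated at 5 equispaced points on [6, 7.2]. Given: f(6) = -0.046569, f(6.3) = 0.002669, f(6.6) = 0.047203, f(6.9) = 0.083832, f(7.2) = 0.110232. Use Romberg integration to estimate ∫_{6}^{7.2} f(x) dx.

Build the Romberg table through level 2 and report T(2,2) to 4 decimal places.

0.0504

T(0,0) (trapezoid, 1 panel, h=1.2000): 0.038198
T(1,0) (trapezoid, 2 panels, h=0.6000): 0.047421
T(2,0) (trapezoid, 4 panels, h=0.3000): 0.049661
T(1,1) = 0.047421 + (0.047421 − 0.038198)/3 = 0.050495
T(2,1) = 0.049661 + (0.049661 − 0.047421)/3 = 0.050408
T(2,2) = 0.050408 + (0.050408 − 0.050495)/15 = 0.050402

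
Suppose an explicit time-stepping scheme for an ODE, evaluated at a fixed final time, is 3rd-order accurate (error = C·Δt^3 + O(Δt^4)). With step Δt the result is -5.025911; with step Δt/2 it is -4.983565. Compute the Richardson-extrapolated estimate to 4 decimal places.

-4.9775

The leading error scales as Δt^3; refining by a factor of 2 reduces it by 2^3 = 8.
Extrapolated value = (8·A(Δt/2) − A(Δt)) / (8 − 1)
= (8·(-4.983565) − (-5.025911)) / 7
= -34.842609 / 7 = -4.977516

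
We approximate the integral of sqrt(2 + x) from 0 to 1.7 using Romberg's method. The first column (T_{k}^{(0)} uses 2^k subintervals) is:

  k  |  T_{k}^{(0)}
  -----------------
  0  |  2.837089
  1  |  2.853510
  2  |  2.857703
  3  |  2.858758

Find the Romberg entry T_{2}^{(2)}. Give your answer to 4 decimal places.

2.8591

T_{1}^{(1)} = 2.853510 + (2.853510 − 2.837089)/3 = 2.858984
T_{2}^{(1)} = (4·2.857703 − 2.853510) / 3 = 2.859101
T_{2}^{(2)} = 2.859101 + (2.859101 − 2.858984)/15 = 2.859109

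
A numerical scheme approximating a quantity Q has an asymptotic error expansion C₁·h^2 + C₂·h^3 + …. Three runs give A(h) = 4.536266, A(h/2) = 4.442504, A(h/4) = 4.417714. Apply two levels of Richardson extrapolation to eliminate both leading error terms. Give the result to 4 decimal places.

4.4092

First eliminate the h^2 term (factor 2^2 = 4):
  B₁ = (4·4.442504 − 4.536266)/3 = 4.411250
  B₂ = (4·4.417714 − 4.442504)/3 = 4.409451
Then eliminate the h^3 term (factor 2^3 = 8):
  (8·4.409451 − 4.411250)/7 = 4.409194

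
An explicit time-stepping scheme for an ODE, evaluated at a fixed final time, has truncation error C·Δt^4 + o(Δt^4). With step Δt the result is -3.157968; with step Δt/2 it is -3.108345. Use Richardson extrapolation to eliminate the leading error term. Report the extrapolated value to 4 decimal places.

-3.1050

Extrapolated value = (16·A(Δt/2) − A(Δt)) / (16 − 1)
= (16·(-3.108345) − (-3.157968)) / 15
= -46.575552 / 15 = -3.105037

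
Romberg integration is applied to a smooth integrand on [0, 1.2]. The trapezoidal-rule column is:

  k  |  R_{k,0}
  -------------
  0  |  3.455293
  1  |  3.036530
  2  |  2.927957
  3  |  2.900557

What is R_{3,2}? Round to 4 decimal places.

2.8914

Richardson extrapolation on the trapezoidal column (denominator 4−1=3):
R_{2,1} = 2.927957 + (2.927957 − 3.036530)/3 = 2.891766
R_{3,1} = (4·2.900557 − 2.927957) / 3 = 2.891424
R_{3,2} = 2.891424 + (2.891424 − 2.891766)/15 = 2.891401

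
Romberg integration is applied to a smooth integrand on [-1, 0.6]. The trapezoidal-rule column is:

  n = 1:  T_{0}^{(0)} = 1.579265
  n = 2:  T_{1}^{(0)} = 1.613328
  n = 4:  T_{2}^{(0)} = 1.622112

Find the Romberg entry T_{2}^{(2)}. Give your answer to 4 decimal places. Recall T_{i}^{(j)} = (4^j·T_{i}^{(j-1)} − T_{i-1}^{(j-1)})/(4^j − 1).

1.6251

T_{1}^{(1)} = (4·1.613328 − 1.579265) / 3 = 1.624682
T_{2}^{(1)} = 1.622112 + (1.622112 − 1.613328)/3 = 1.625040
T_{2}^{(2)} = (16·1.625040 − 1.624682) / 15 = 1.625064
(Column j=1 coincides with Simpson's rule on the same nodes.)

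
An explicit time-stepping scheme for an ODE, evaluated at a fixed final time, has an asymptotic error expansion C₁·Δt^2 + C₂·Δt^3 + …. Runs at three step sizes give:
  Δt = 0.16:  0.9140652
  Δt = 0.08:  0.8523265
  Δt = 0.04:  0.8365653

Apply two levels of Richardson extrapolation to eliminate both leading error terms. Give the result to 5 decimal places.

0.83125

First eliminate the Δt^2 term (factor 2^2 = 4):
  B₁ = (4·0.8523265 − 0.9140652)/3 = 0.8317469
  B₂ = (4·0.8365653 − 0.8523265)/3 = 0.8313116
Then eliminate the Δt^3 term (factor 2^3 = 8):
  (8·0.8313116 − 0.8317469)/7 = 0.8312494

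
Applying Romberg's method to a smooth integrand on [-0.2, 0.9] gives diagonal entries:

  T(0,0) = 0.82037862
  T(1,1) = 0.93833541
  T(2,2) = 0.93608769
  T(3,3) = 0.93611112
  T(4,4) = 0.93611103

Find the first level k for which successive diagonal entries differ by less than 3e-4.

k = 3

|T(1,1) − T(0,0)| = 0.11795679 ≥ 3e-4
|T(2,2) − T(1,1)| = 0.00224772 ≥ 3e-4
|T(3,3) − T(2,2)| = 0.00002343 < 3e-4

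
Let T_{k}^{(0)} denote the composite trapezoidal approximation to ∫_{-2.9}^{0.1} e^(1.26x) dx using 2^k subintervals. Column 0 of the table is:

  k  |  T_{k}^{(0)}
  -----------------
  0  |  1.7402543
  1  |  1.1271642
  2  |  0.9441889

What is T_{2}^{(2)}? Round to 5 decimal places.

Richardson extrapolation on the trapezoidal column (denominator 4−1=3):
T_{1}^{(1)} = (4·1.1271642 − 1.7402543) / 3 = 0.9228008
T_{2}^{(1)} = 0.9441889 + (0.9441889 − 1.1271642)/3 = 0.8831971
T_{2}^{(2)} = 0.8831971 + (0.8831971 − 0.9228008)/15 = 0.8805569
(Column j=1 coincides with Simpson's rule on the same nodes.)

0.88056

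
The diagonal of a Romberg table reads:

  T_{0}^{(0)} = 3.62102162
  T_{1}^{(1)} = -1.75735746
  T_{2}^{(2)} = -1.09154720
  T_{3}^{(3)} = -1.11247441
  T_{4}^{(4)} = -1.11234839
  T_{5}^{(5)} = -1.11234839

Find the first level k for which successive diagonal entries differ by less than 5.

k = 2

|T_{1}^{(1)} − T_{0}^{(0)}| = 5.37837908 ≥ 5
|T_{2}^{(2)} − T_{1}^{(1)}| = 0.66581026 < 5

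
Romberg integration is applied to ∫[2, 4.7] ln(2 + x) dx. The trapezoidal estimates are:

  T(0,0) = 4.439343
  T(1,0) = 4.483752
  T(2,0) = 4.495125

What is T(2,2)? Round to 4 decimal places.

4.4989

Richardson extrapolation on the trapezoidal column (denominator 4−1=3):
T(1,1) = 4.483752 + (4.483752 − 4.439343)/3 = 4.498555
T(2,1) = 4.495125 + (4.495125 − 4.483752)/3 = 4.498916
T(2,2) = (16·4.498916 − 4.498555) / 15 = 4.498940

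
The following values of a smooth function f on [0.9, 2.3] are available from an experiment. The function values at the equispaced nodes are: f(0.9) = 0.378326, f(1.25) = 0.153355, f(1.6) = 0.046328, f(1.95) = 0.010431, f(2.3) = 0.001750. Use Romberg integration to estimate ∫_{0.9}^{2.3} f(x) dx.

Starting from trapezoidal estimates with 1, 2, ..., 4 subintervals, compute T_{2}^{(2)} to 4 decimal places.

T_{0}^{(0)} (trapezoid, 1 panel, h=1.4000): 0.266053
T_{1}^{(0)} (trapezoid, 2 panels, h=0.7000): 0.165456
T_{2}^{(0)} (trapezoid, 4 panels, h=0.3500): 0.140053
T_{1}^{(1)} = 0.165456 + (0.165456 − 0.266053)/3 = 0.131924
T_{2}^{(1)} = 0.140053 + (0.140053 − 0.165456)/3 = 0.131585
T_{2}^{(2)} = 0.131585 + (0.131585 − 0.131924)/15 = 0.131562

0.1316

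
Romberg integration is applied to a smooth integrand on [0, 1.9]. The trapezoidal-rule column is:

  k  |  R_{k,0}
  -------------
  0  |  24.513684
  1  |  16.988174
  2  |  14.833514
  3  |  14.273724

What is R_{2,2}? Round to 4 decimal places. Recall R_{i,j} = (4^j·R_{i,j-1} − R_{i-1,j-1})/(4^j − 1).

Richardson extrapolation on the trapezoidal column (denominator 4−1=3):
R_{1,1} = 16.988174 + (16.988174 − 24.513684)/3 = 14.479671
R_{2,1} = (4·14.833514 − 16.988174) / 3 = 14.115294
R_{2,2} = 14.115294 + (14.115294 − 14.479671)/15 = 14.091002

14.0910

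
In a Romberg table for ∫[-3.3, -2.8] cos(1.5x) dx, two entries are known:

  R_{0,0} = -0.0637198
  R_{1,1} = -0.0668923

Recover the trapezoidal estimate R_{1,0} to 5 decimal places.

From R_{1,1} = (4·R_{1,0} − R_{0,0})/3, solve for R_{1,0}:
4·R_{1,0} = 3·(-0.0668923) + (-0.0637198) = -0.2643967
R_{1,0} = -0.0660992

-0.06610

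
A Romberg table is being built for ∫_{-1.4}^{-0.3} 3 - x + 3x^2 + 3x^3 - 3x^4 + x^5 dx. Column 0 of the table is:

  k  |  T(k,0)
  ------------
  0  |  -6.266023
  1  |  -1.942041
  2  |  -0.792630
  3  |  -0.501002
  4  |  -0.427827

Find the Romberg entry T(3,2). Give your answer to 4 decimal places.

T(2,1) = (4·(-0.792630) − (-1.942041)) / 3 = -0.409493
T(3,1) = -0.501002 + (-0.501002 − (-0.792630))/3 = -0.403793
T(3,2) = -0.403793 + (-0.403793 − (-0.409493))/15 = -0.403413

-0.4034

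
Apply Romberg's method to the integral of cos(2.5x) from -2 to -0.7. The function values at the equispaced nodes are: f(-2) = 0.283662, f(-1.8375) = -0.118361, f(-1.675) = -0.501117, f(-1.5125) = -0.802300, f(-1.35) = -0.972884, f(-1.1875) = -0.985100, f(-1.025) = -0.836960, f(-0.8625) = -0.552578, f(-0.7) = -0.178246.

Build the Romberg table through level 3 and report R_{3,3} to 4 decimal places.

R_{0,0} (trapezoid, 1 panel, h=1.3000): 0.068520
R_{1,0} (trapezoid, 2 panels, h=0.6500): -0.598114
R_{2,0} (trapezoid, 4 panels, h=0.3250): -0.733932
R_{3,0} (trapezoid, 8 panels, h=0.1625): -0.766446
R_{1,1} = -0.598114 + (-0.598114 − 0.068520)/3 = -0.820325
R_{2,1} = -0.733932 + (-0.733932 − (-0.598114))/3 = -0.779205
R_{3,1} = -0.766446 + (-0.766446 − (-0.733932))/3 = -0.777284
R_{2,2} = -0.779205 + (-0.779205 − (-0.820325))/15 = -0.776464
R_{3,2} = -0.777284 + (-0.777284 − (-0.779205))/15 = -0.777156
R_{3,3} = -0.777156 + (-0.777156 − (-0.776464))/63 = -0.777167

-0.7772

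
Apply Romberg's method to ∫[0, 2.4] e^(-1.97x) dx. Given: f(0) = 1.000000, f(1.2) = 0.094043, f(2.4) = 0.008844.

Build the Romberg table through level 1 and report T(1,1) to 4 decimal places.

T(0,0) (trapezoid, 1 panel, h=2.4000): 1.210613
T(1,0) (trapezoid, 2 panels, h=1.2000): 0.718158
T(1,1) = 0.718158 + (0.718158 − 1.210613)/3 = 0.554006

0.5540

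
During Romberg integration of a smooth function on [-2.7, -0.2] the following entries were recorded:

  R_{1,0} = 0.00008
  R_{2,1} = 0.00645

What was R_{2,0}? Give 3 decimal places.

0.005

From R_{2,1} = (4·R_{2,0} − R_{1,0})/3, solve for R_{2,0}:
4·R_{2,0} = 3·0.00645 + 0.00008 = 0.01943
R_{2,0} = 0.00486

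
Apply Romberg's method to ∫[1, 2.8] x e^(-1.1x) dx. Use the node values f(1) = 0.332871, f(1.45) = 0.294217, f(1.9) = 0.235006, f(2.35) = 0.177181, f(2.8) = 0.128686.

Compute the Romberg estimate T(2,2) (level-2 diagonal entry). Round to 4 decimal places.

T(0,0) (trapezoid, 1 panel, h=1.8000): 0.415401
T(1,0) (trapezoid, 2 panels, h=0.9000): 0.419206
T(2,0) (trapezoid, 4 panels, h=0.4500): 0.421732
T(1,1) = 0.419206 + (0.419206 − 0.415401)/3 = 0.420474
T(2,1) = 0.421732 + (0.421732 − 0.419206)/3 = 0.422574
T(2,2) = 0.422574 + (0.422574 − 0.420474)/15 = 0.422714

0.4227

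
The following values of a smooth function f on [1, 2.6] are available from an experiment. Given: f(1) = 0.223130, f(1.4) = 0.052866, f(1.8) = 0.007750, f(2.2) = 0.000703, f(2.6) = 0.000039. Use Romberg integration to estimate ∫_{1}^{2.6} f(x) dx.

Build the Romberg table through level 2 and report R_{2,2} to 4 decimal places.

R_{0,0} (trapezoid, 1 panel, h=1.6000): 0.178535
R_{1,0} (trapezoid, 2 panels, h=0.8000): 0.095468
R_{2,0} (trapezoid, 4 panels, h=0.4000): 0.069161
R_{1,1} = 0.095468 + (0.095468 − 0.178535)/3 = 0.067779
R_{2,1} = 0.069161 + (0.069161 − 0.095468)/3 = 0.060392
R_{2,2} = 0.060392 + (0.060392 − 0.067779)/15 = 0.059900

0.0599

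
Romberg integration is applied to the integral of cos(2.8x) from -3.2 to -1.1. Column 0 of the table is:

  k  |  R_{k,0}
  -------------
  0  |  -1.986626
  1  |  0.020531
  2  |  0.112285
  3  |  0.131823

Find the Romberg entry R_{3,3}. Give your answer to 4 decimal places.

0.1385

R_{1,1} = (4·0.020531 − (-1.986626)) / 3 = 0.689583
R_{2,1} = 0.112285 + (0.112285 − 0.020531)/3 = 0.142870
R_{3,1} = (4·0.131823 − 0.112285) / 3 = 0.138336
R_{2,2} = (16·0.142870 − 0.689583) / 15 = 0.106422
R_{3,2} = 0.138336 + (0.138336 − 0.142870)/15 = 0.138034
R_{3,3} = (64·0.138034 − 0.106422) / 63 = 0.138536
(Column j=1 coincides with Simpson's rule on the same nodes.)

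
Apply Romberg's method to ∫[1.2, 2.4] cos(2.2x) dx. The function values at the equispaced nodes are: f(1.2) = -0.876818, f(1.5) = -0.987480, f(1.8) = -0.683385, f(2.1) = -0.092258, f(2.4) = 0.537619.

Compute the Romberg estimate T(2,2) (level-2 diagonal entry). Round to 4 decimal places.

-0.6017

T(0,0) (trapezoid, 1 panel, h=1.2000): -0.203519
T(1,0) (trapezoid, 2 panels, h=0.6000): -0.511791
T(2,0) (trapezoid, 4 panels, h=0.3000): -0.579817
T(1,1) = -0.511791 + (-0.511791 − (-0.203519))/3 = -0.614548
T(2,1) = -0.579817 + (-0.579817 − (-0.511791))/3 = -0.602492
T(2,2) = -0.602492 + (-0.602492 − (-0.614548))/15 = -0.601688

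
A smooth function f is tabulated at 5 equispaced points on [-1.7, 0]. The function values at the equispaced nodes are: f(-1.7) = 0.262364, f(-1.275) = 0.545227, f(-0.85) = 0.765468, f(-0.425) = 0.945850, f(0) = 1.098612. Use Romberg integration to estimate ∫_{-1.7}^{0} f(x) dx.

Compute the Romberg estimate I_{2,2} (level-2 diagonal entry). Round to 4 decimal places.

I_{0,0} (trapezoid, 1 panel, h=1.7000): 1.156830
I_{1,0} (trapezoid, 2 panels, h=0.8500): 1.229063
I_{2,0} (trapezoid, 4 panels, h=0.4250): 1.248239
I_{1,1} = 1.229063 + (1.229063 − 1.156830)/3 = 1.253141
I_{2,1} = 1.248239 + (1.248239 − 1.229063)/3 = 1.254631
I_{2,2} = 1.254631 + (1.254631 − 1.253141)/15 = 1.254730

1.2547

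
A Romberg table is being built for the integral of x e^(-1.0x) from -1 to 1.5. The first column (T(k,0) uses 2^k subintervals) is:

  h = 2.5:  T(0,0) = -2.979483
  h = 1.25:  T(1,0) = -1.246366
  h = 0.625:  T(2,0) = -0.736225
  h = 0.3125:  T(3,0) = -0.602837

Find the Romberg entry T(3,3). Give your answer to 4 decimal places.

Richardson extrapolation on the trapezoidal column (denominator 4−1=3):
T(1,1) = (4·(-1.246366) − (-2.979483)) / 3 = -0.668660
T(2,1) = (4·(-0.736225) − (-1.246366)) / 3 = -0.566178
T(3,1) = -0.602837 + (-0.602837 − (-0.736225))/3 = -0.558374
T(2,2) = (16·(-0.566178) − (-0.668660)) / 15 = -0.559346
T(3,2) = (16·(-0.558374) − (-0.566178)) / 15 = -0.557854
T(3,3) = -0.557854 + (-0.557854 − (-0.559346))/63 = -0.557830

-0.5578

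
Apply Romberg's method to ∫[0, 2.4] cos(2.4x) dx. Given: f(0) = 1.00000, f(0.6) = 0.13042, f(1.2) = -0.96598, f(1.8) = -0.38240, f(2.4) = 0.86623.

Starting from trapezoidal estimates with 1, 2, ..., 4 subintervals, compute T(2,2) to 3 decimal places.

-0.176

T(0,0) (trapezoid, 1 panel, h=2.4000): 2.23948
T(1,0) (trapezoid, 2 panels, h=1.2000): -0.03944
T(2,0) (trapezoid, 4 panels, h=0.6000): -0.17091
T(1,1) = -0.03944 + (-0.03944 − 2.23948)/3 = -0.79908
T(2,1) = -0.17091 + (-0.17091 − (-0.03944))/3 = -0.21473
T(2,2) = -0.21473 + (-0.21473 − (-0.79908))/15 = -0.17577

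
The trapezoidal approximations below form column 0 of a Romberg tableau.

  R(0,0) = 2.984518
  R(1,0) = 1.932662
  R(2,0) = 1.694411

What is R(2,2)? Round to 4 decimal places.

1.6172

Richardson extrapolation on the trapezoidal column (denominator 4−1=3):
R(1,1) = (4·1.932662 − 2.984518) / 3 = 1.582043
R(2,1) = 1.694411 + (1.694411 − 1.932662)/3 = 1.614994
R(2,2) = 1.614994 + (1.614994 − 1.582043)/15 = 1.617191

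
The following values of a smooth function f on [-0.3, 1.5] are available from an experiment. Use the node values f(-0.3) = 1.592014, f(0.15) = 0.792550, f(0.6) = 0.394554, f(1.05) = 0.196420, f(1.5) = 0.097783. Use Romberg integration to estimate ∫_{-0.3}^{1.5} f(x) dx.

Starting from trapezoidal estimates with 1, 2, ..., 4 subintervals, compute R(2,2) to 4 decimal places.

R(0,0) (trapezoid, 1 panel, h=1.8000): 1.520817
R(1,0) (trapezoid, 2 panels, h=0.9000): 1.115507
R(2,0) (trapezoid, 4 panels, h=0.4500): 1.002790
R(1,1) = 1.115507 + (1.115507 − 1.520817)/3 = 0.980404
R(2,1) = 1.002790 + (1.002790 − 1.115507)/3 = 0.965218
R(2,2) = 0.965218 + (0.965218 − 0.980404)/15 = 0.964206

0.9642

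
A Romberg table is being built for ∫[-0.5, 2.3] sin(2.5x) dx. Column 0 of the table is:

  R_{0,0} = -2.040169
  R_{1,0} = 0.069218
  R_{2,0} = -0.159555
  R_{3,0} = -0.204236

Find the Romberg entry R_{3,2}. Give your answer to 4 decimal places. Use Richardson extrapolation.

-0.2180

Richardson extrapolation on the trapezoidal column (denominator 4−1=3):
R_{2,1} = (4·(-0.159555) − 0.069218) / 3 = -0.235813
R_{3,1} = -0.204236 + (-0.204236 − (-0.159555))/3 = -0.219130
R_{3,2} = -0.219130 + (-0.219130 − (-0.235813))/15 = -0.218018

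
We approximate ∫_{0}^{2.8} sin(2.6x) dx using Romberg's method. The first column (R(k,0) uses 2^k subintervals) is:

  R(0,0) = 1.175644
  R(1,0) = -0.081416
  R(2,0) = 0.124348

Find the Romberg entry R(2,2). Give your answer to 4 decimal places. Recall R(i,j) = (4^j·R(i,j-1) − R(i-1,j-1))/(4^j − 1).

0.2392

R(1,1) = -0.081416 + (-0.081416 − 1.175644)/3 = -0.500436
R(2,1) = (4·0.124348 − (-0.081416)) / 3 = 0.192936
R(2,2) = 0.192936 + (0.192936 − (-0.500436))/15 = 0.239161
(Column j=1 coincides with Simpson's rule on the same nodes.)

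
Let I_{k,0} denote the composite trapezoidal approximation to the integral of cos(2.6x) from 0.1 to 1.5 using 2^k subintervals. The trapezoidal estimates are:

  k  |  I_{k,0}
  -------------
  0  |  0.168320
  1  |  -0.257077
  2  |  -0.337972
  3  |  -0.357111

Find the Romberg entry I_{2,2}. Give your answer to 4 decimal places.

Richardson extrapolation on the trapezoidal column (denominator 4−1=3):
I_{1,1} = -0.257077 + (-0.257077 − 0.168320)/3 = -0.398876
I_{2,1} = -0.337972 + (-0.337972 − (-0.257077))/3 = -0.364937
I_{2,2} = (16·(-0.364937) − (-0.398876)) / 15 = -0.362674
(Column j=1 coincides with Simpson's rule on the same nodes.)

-0.3627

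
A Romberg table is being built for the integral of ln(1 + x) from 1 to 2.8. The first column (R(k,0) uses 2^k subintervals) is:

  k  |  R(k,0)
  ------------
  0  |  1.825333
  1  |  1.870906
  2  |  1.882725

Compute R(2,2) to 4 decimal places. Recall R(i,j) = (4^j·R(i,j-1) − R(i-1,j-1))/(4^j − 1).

Richardson extrapolation on the trapezoidal column (denominator 4−1=3):
R(1,1) = (4·1.870906 − 1.825333) / 3 = 1.886097
R(2,1) = (4·1.882725 − 1.870906) / 3 = 1.886665
R(2,2) = 1.886665 + (1.886665 − 1.886097)/15 = 1.886703
(Column j=1 coincides with Simpson's rule on the same nodes.)

1.8867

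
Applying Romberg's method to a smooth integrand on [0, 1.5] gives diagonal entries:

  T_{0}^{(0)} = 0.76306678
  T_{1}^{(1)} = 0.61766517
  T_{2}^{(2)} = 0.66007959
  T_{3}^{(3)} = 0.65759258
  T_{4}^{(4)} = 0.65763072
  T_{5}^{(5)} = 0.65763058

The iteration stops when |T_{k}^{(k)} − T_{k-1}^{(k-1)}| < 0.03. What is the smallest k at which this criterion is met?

k = 3

|T_{1}^{(1)} − T_{0}^{(0)}| = 0.14540161 ≥ 0.03
|T_{2}^{(2)} − T_{1}^{(1)}| = 0.04241442 ≥ 0.03
|T_{3}^{(3)} − T_{2}^{(2)}| = 0.00248701 < 0.03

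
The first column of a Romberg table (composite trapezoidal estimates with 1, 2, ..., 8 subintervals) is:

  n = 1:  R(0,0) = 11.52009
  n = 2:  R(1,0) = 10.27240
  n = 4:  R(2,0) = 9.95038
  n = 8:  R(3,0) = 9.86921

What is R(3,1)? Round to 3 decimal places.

9.842

Richardson extrapolation on the trapezoidal column (denominator 4−1=3):
R(3,1) = (4·9.86921 − 9.95038) / 3 = 9.84215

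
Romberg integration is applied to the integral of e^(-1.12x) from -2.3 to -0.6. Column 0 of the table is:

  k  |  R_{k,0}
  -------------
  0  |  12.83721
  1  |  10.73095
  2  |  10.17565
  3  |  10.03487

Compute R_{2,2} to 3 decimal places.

Richardson extrapolation on the trapezoidal column (denominator 4−1=3):
R_{1,1} = (4·10.73095 − 12.83721) / 3 = 10.02886
R_{2,1} = 10.17565 + (10.17565 − 10.73095)/3 = 9.99055
R_{2,2} = (16·9.99055 − 10.02886) / 15 = 9.98800

9.988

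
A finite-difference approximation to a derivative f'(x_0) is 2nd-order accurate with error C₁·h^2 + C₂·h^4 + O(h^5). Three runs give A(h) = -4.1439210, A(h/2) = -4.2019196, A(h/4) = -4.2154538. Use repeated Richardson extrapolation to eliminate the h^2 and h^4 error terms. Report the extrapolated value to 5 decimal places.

-4.21988

First eliminate the h^2 term (factor 2^2 = 4):
  B₁ = (4·(-4.2019196) − (-4.1439210))/3 = -4.2212525
  B₂ = (4·(-4.2154538) − (-4.2019196))/3 = -4.2199652
Then eliminate the h^4 term (factor 2^4 = 16):
  (16·(-4.2199652) − (-4.2212525))/15 = -4.2198794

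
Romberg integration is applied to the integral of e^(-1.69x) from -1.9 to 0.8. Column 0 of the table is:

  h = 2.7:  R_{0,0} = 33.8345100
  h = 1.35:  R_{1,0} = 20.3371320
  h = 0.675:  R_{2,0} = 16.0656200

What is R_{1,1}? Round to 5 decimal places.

Richardson extrapolation on the trapezoidal column (denominator 4−1=3):
R_{1,1} = (4·20.3371320 − 33.8345100) / 3 = 15.8380060
(Column j=1 coincides with Simpson's rule on the same nodes.)

15.83801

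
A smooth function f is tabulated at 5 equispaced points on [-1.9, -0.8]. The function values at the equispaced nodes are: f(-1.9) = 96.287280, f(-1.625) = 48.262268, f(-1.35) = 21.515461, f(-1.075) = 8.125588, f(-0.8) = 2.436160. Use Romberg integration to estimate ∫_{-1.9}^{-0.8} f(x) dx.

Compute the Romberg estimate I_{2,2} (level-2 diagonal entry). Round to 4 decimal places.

33.6559

I_{0,0} (trapezoid, 1 panel, h=1.1000): 54.297892
I_{1,0} (trapezoid, 2 panels, h=0.5500): 38.982450
I_{2,0} (trapezoid, 4 panels, h=0.2750): 34.997885
I_{1,1} = 38.982450 + (38.982450 − 54.297892)/3 = 33.877303
I_{2,1} = 34.997885 + (34.997885 − 38.982450)/3 = 33.669697
I_{2,2} = 33.669697 + (33.669697 − 33.877303)/15 = 33.655857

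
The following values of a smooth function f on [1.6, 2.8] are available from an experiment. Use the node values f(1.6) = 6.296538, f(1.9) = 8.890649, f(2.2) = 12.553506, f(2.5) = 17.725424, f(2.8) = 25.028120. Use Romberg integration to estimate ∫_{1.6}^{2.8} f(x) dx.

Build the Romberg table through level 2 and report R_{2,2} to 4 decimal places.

R_{0,0} (trapezoid, 1 panel, h=1.2000): 18.794795
R_{1,0} (trapezoid, 2 panels, h=0.6000): 16.929501
R_{2,0} (trapezoid, 4 panels, h=0.3000): 16.449572
R_{1,1} = 16.929501 + (16.929501 − 18.794795)/3 = 16.307736
R_{2,1} = 16.449572 + (16.449572 − 16.929501)/3 = 16.289596
R_{2,2} = 16.289596 + (16.289596 − 16.307736)/15 = 16.288387

16.2884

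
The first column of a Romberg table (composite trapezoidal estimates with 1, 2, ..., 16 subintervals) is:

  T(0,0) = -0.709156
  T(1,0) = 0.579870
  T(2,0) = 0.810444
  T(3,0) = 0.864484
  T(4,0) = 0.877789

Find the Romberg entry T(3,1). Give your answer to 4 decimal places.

0.8825

Richardson extrapolation on the trapezoidal column (denominator 4−1=3):
T(3,1) = 0.864484 + (0.864484 − 0.810444)/3 = 0.882497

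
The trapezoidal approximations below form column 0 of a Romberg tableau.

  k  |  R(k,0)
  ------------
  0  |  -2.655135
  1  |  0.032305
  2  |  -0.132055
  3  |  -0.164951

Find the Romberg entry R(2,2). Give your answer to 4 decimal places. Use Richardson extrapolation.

-0.2612

Richardson extrapolation on the trapezoidal column (denominator 4−1=3):
R(1,1) = (4·0.032305 − (-2.655135)) / 3 = 0.928118
R(2,1) = -0.132055 + (-0.132055 − 0.032305)/3 = -0.186842
R(2,2) = (16·(-0.186842) − 0.928118) / 15 = -0.261173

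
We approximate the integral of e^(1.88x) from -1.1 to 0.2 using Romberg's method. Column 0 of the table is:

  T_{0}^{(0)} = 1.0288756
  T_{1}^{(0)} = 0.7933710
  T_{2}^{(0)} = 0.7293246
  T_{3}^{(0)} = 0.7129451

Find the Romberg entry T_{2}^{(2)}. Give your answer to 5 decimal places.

0.70752

T_{1}^{(1)} = 0.7933710 + (0.7933710 − 1.0288756)/3 = 0.7148695
T_{2}^{(1)} = (4·0.7293246 − 0.7933710) / 3 = 0.7079758
T_{2}^{(2)} = 0.7079758 + (0.7079758 − 0.7148695)/15 = 0.7075162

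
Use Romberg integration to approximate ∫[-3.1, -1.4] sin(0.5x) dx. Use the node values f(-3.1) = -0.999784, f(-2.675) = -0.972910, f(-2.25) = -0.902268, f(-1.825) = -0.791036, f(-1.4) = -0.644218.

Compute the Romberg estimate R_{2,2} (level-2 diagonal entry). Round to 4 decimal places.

R_{0,0} (trapezoid, 1 panel, h=1.7000): -1.397402
R_{1,0} (trapezoid, 2 panels, h=0.8500): -1.465629
R_{2,0} (trapezoid, 4 panels, h=0.4250): -1.482491
R_{1,1} = -1.465629 + (-1.465629 − (-1.397402))/3 = -1.488371
R_{2,1} = -1.482491 + (-1.482491 − (-1.465629))/3 = -1.488112
R_{2,2} = -1.488112 + (-1.488112 − (-1.488371))/15 = -1.488095

-1.4881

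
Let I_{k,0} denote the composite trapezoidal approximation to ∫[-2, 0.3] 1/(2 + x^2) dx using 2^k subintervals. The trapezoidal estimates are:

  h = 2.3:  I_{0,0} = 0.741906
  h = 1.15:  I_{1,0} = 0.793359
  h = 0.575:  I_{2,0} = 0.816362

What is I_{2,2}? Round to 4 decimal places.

Richardson extrapolation on the trapezoidal column (denominator 4−1=3):
I_{1,1} = (4·0.793359 − 0.741906) / 3 = 0.810510
I_{2,1} = 0.816362 + (0.816362 − 0.793359)/3 = 0.824030
I_{2,2} = (16·0.824030 − 0.810510) / 15 = 0.824931

0.8249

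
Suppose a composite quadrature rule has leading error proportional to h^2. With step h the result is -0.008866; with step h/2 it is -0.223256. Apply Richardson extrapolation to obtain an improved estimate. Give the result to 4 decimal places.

The leading error scales as h^2; refining by a factor of 2 reduces it by 2^2 = 4.
Extrapolated value = (4·A(h/2) − A(h)) / (4 − 1)
= (4·(-0.223256) − (-0.008866)) / 3
= -0.884158 / 3 = -0.294719

-0.2947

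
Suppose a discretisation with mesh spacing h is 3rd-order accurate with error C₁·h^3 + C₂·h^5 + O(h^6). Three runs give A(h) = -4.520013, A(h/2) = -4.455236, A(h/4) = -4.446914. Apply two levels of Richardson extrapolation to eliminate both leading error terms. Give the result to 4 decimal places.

-4.4457

First eliminate the h^3 term (factor 2^3 = 8):
  B₁ = (8·(-4.455236) − (-4.520013))/7 = -4.445982
  B₂ = (8·(-4.446914) − (-4.455236))/7 = -4.445725
Then eliminate the h^5 term (factor 2^5 = 32):
  (32·(-4.445725) − (-4.445982))/31 = -4.445717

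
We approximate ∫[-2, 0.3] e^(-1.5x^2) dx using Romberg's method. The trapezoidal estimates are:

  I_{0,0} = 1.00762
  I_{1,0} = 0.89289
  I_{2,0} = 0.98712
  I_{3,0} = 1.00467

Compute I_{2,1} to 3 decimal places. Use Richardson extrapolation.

1.019

Richardson extrapolation on the trapezoidal column (denominator 4−1=3):
I_{2,1} = 0.98712 + (0.98712 − 0.89289)/3 = 1.01853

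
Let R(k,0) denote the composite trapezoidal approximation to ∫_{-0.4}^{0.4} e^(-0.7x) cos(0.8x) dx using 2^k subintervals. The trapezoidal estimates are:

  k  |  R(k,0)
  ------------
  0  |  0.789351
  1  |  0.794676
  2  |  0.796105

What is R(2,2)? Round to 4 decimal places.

0.7966

Richardson extrapolation on the trapezoidal column (denominator 4−1=3):
R(1,1) = (4·0.794676 − 0.789351) / 3 = 0.796451
R(2,1) = 0.796105 + (0.796105 − 0.794676)/3 = 0.796581
R(2,2) = (16·0.796581 − 0.796451) / 15 = 0.796590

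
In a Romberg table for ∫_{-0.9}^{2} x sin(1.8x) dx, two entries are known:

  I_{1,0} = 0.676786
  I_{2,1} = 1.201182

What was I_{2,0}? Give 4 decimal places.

1.0701

From I_{2,1} = (4·I_{2,0} − I_{1,0})/3, solve for I_{2,0}:
4·I_{2,0} = 3·1.201182 + 0.676786 = 4.280332
I_{2,0} = 1.070083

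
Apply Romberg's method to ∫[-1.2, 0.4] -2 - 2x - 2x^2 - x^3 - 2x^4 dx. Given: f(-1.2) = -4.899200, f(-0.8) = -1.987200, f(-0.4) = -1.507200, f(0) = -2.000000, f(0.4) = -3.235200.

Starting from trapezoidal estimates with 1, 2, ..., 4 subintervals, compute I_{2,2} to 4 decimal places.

I_{0,0} (trapezoid, 1 panel, h=1.6000): -6.507520
I_{1,0} (trapezoid, 2 panels, h=0.8000): -4.459520
I_{2,0} (trapezoid, 4 panels, h=0.4000): -3.824640
I_{1,1} = -4.459520 + (-4.459520 − (-6.507520))/3 = -3.776853
I_{2,1} = -3.824640 + (-3.824640 − (-4.459520))/3 = -3.613013
I_{2,2} = -3.613013 + (-3.613013 − (-3.776853))/15 = -3.602090

-3.6021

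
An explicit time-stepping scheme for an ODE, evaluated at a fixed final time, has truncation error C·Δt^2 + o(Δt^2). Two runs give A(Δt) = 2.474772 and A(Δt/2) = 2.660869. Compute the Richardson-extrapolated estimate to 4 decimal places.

The leading error scales as Δt^2; refining by a factor of 2 reduces it by 2^2 = 4.
Extrapolated value = (4·A(Δt/2) − A(Δt)) / (4 − 1)
= (4·2.660869 − 2.474772) / 3
= 8.168704 / 3 = 2.722901

2.7229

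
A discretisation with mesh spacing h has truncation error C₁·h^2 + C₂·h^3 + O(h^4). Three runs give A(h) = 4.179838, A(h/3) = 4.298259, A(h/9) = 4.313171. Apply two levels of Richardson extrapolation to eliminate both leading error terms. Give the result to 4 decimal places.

4.3151

First eliminate the h^2 term (factor 3^2 = 9):
  B₁ = (9·4.298259 − 4.179838)/8 = 4.313062
  B₂ = (9·4.313171 − 4.298259)/8 = 4.315035
Then eliminate the h^3 term (factor 3^3 = 27):
  (27·4.315035 − 4.313062)/26 = 4.315111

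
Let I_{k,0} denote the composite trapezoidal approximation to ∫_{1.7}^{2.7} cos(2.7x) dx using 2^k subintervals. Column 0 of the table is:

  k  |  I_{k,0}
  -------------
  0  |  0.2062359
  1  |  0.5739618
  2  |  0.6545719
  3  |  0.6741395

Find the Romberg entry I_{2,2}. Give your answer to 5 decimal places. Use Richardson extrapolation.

I_{1,1} = (4·0.5739618 − 0.2062359) / 3 = 0.6965371
I_{2,1} = 0.6545719 + (0.6545719 − 0.5739618)/3 = 0.6814419
I_{2,2} = (16·0.6814419 − 0.6965371) / 15 = 0.6804356

0.68044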